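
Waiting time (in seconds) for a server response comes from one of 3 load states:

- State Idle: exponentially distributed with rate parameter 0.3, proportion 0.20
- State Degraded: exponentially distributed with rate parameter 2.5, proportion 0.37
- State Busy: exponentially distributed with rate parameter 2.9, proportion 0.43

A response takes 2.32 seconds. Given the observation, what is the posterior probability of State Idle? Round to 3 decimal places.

0.874

P(component k | x) = π_k·f_k(x) / marginal(x), where marginal(x) = Σ_j π_j·f_j(x).
Evaluate each component's likelihood at the observed value:
  L_Idle = 0.3·e^(−0.3·2.32) = 0.3·e^(−0.6960) = 0.149573
  L_Degraded = 2.5·e^(−2.5·2.32) = 2.5·e^(−5.8000) = 0.00756889
  L_Busy = 2.9·e^(−2.9·2.32) = 2.9·e^(−6.7280) = 0.00347108
Weight by the priors:
  π_Idle·L_Idle = 0.20 × 0.149573 = 0.0299145
  π_Degraded·L_Degraded = 0.37 × 0.00756889 = 0.00280049
  π_Busy·L_Busy = 0.43 × 0.00347108 = 0.00149256
Denominator: 0.0299145 + 0.00280049 + 0.00149256 = 0.0342076
Responsibility of State Idle: 0.0299145 / 0.0342076 ≈ 0.874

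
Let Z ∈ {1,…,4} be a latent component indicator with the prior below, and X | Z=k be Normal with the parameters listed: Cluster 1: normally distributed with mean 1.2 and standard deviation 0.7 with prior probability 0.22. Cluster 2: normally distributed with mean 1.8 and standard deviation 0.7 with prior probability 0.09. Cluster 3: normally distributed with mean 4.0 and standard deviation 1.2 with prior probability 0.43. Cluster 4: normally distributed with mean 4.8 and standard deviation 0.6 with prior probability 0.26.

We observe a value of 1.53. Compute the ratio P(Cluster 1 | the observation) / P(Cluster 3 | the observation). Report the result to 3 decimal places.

6.528

Since P(k|x) ∝ P(Z=k) f_k(x), the posterior odds are P(Z=i) f_i(x) / (P(Z=j) f_j(x)).
Component likelihoods at x = 1.53:
  L_1 = 0.509979
  L_2 = 0.529061
  L_3 = 0.0399699
  L_4 = 2.36017e-07
Odds = (0.22/0.43) × (0.509979/0.0399699) = 0.511628 × 12.7591 ≈ 6.528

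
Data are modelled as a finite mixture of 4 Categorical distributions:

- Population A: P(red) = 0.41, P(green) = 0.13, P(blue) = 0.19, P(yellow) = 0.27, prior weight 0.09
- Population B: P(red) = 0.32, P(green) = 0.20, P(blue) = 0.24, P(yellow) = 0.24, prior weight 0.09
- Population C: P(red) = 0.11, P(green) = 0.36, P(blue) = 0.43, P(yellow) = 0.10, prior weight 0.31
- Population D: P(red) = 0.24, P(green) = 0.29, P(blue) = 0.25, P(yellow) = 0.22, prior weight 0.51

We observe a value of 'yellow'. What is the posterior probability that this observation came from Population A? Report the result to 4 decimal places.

0.1285

P(component k | x) = P(Z=k)·f_k(x) / marginal(x), where marginal(x) = Σ_j P(Z=j)·f_j(x).
Component likelihoods at x = 'yellow':
  p_A = 0.27
  p_B = 0.24
  p_C = 0.1
  p_D = 0.22
Unnormalised posteriors:
  P(Z=A)·p_A = 0.09 × 0.27 = 0.0243
  P(Z=B)·p_B = 0.09 × 0.24 = 0.0216
  P(Z=C)·p_C = 0.31 × 0.1 = 0.031
  P(Z=D)·p_D = 0.51 × 0.22 = 0.1122
Evidence: 0.0243 + 0.0216 + 0.031 + 0.1122 = 0.1891
P(Population A | data) ≈ 0.1285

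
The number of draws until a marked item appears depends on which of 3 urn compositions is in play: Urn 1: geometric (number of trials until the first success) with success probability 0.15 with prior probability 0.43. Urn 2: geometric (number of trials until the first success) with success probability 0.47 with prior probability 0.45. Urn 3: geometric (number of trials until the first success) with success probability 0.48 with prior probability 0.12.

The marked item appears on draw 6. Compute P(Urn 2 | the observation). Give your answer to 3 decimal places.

Posterior ∝ prior × likelihood, so P(k | x) ∝ w_k f_k(x); normalise over all components.
Evaluate each component's likelihood at the observed value:
  f_1 = 0.0665558
  f_2 = 0.0196552
  f_3 = 0.0182498
Prior × likelihood for each component:
  w_1·f_1 = 0.43 × 0.0665558 = 0.028619
  w_2·f_2 = 0.45 × 0.0196552 = 0.00884483
  w_3·f_3 = 0.12 × 0.0182498 = 0.00218998
Sum: 0.028619 + 0.00884483 + 0.00218998 = 0.0396538
P(Urn 2 | 6) ≈ 0.223

0.223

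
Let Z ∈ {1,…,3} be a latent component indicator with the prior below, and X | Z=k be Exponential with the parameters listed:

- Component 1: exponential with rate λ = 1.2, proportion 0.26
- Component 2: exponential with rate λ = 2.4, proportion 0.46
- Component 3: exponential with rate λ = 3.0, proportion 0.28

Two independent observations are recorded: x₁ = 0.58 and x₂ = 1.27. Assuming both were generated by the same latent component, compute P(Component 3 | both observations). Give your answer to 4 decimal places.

The responsibility of component k is π_k f_k(x) divided by Σ_j π_j f_j(x).
Since both observations come from the same component, the likelihood for component k is f_k(x₁)·f_k(x₂).
  f_1 = [0.598291] × [0.261407] = 0.156397
  f_2 = [0.596586] × [0.113889] = 0.0679446
  f_3 = [0.526561] × [0.0664445] = 0.0349871
Prior × likelihood for each component:
  π_1·f_1 = 0.26 × 0.156397 = 0.0406633
  π_2·f_2 = 0.46 × 0.0679446 = 0.0312545
  π_3·f_3 = 0.28 × 0.0349871 = 0.00979639
Denominator: 0.0406633 + 0.0312545 + 0.00979639 = 0.0817142
P(Component 3 | x) ≈ 0.1199

0.1199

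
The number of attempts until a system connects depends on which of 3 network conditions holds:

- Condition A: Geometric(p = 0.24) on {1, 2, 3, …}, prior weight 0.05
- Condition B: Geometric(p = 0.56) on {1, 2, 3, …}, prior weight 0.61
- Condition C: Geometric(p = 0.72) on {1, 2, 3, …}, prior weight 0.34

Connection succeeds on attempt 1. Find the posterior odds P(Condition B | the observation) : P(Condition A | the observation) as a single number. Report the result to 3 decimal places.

Only the two components matter; the odds are (π_i f_i(x)) / (π_j f_j(x)).
Geometric probabilities:
  L_A = 0.24
  L_B = 0.56
  L_C = 0.72
Odds = (0.61/0.05) × (0.56/0.24) = 12.2 × 2.33333 ≈ 28.467

28.467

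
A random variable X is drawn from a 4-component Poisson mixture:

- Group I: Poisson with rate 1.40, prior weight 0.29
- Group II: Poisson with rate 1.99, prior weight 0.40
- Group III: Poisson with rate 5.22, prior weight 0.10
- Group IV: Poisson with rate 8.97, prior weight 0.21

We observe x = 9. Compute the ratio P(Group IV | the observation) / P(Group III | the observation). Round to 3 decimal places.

6.452

Since P(k|x) ∝ π_k f_k(x), the posterior odds are π_i f_i(x) / (π_j f_j(x)).
Evaluate each component's likelihood at the observed value:
  L_I = e^(−1.40)·1.40^9/9! = 1.40403e-05
  L_II = e^(−1.99)·1.99^9/9! = 0.000184361
  L_III = e^(−5.22)·5.22^9/9! = 0.04288
  L_IV = e^(−8.97)·8.97^9/9! = 0.131749
0.0276673 / 0.004288 ≈ 6.452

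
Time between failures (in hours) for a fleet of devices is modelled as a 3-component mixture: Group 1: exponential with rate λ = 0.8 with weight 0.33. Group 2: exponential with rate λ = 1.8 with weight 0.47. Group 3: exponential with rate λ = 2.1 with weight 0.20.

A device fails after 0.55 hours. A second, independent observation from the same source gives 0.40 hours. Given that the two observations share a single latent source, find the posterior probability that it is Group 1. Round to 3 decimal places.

By Bayes' theorem, P(k | x) = π_k f_k(x) / Σ_j π_j f_j(x).
Since both observations come from the same component, the likelihood for component k is f_k(x₁)·f_k(x₂).
  L_1 = [0.8·e^(−0.8·0.55) = 0.8·e^(−0.4400) = 0.515229] × [0.580919] = 0.299307
  L_2 = [1.8·e^(−1.8·0.55) = 1.8·e^(−0.9900) = 0.668838] × [0.876154] = 0.586005
  L_3 = [2.1·e^(−2.1·0.55) = 2.1·e^(−1.1550) = 0.661621] × [0.906592] = 0.59982
Unnormalised posteriors:
  π_1·L_1 = 0.33 × 0.299307 = 0.0987711
  π_2·L_2 = 0.47 × 0.586005 = 0.275422
  π_3·L_3 = 0.20 × 0.59982 = 0.119964
Normaliser: 0.0987711 + 0.275422 + 0.119964 = 0.494158
P(Group 1 | x₁, x₂) = 0.0987711 / 0.494158 ≈ 0.200

0.200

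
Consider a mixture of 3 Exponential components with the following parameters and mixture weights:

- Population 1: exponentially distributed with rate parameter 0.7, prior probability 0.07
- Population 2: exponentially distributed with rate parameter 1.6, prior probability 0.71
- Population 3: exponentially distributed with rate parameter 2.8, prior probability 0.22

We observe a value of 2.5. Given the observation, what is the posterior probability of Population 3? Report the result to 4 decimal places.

0.0188

Posterior ∝ prior × likelihood, so P(k | x) ∝ w_k f_k(x); normalise over all components.
Component likelihoods at x = 2.5:
  f_1 = 0.7·e^(−0.7·2.5) = 0.7·e^(−1.7500) = 0.121642
  f_2 = 1.6·e^(−1.6·2.5) = 1.6·e^(−4.0000) = 0.029305
  f_3 = 2.8·e^(−2.8·2.5) = 2.8·e^(−7.0000) = 0.00255327
Weight by the priors:
  w_1·f_1 = 0.07 × 0.121642 = 0.00851492
  w_2·f_2 = 0.71 × 0.029305 = 0.0208066
  w_3·f_3 = 0.22 × 0.00255327 = 0.000561719
Evidence: 0.00851492 + 0.0208066 + 0.000561719 = 0.0298832
So the posterior for Population 3 is 0.000561719 / 0.0298832 ≈ 0.0188.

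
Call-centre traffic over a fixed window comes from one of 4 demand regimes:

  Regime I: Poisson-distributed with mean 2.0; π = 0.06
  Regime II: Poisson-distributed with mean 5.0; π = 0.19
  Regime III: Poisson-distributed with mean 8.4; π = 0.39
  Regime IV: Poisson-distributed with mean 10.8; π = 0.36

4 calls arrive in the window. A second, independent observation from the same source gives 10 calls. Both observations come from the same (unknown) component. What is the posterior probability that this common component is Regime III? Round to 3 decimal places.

0.640

By Bayes' theorem, P(k | x) = π_k f_k(x) / Σ_j π_j f_j(x).
Since both observations come from the same component, the likelihood for component k is f_k(x₁)·f_k(x₂).
  f_I = [e^(−2.0)·2.0^4/4! = 0.0902235] × [3.81899e-05] = 3.44562e-06
  f_II = [e^(−5.0)·5.0^4/4! = 0.175467] × [0.0181328] = 0.00318171
  f_III = [e^(−8.4)·8.4^4/4! = 0.0466479] × [0.108382] = 0.00505578
  f_IV = [e^(−10.8)·10.8^4/4! = 0.0115639] × [0.121365] = 0.00140345
Prior × likelihood for each component:
  π_I·f_I = 0.06 × 3.44562e-06 = 2.06737e-07
  π_II·f_II = 0.19 × 0.00318171 = 0.000604525
  π_III·f_III = 0.39 × 0.00505578 = 0.00197176
  π_IV·f_IV = 0.36 × 0.00140345 = 0.000505243
Denominator: 2.06737e-07 + 0.000604525 + 0.00197176 + 0.000505243 = 0.00308173
P(Regime III | x₁, x₂) = 0.00197176 / 0.00308173 ≈ 0.640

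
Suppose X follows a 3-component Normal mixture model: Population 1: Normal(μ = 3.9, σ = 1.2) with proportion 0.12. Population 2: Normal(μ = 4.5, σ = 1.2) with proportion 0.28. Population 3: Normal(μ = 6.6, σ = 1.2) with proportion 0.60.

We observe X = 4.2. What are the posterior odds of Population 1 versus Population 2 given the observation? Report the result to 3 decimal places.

Since P(k|x) ∝ π_k f_k(x), the posterior odds are π_i f_i(x) / (π_j f_j(x)).
Component likelihoods at x = 4.2:
  p_1 = (1/(1.2·√(2π)))·exp(−(4.2−3.9)²/(2·1.2²)) = 0.332452·exp(-0.03125) = 0.322223
  p_2 = (1/(1.2·√(2π)))·exp(−(4.2−4.5)²/(2·1.2²)) = 0.332452·exp(-0.03125) = 0.322223
  p_3 = (1/(1.2·√(2π)))·exp(−(4.2−6.6)²/(2·1.2²)) = 0.332452·exp(-2.00000) = 0.0449925
Odds = (0.12/0.28) × (0.322223/0.322223) = 0.428571 × 1 ≈ 0.429

0.429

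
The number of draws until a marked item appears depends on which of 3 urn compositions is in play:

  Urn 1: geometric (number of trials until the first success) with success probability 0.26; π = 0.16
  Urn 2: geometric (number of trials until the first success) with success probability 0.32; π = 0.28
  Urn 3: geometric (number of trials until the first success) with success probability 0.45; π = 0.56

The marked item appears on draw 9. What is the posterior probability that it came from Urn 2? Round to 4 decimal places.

The responsibility of component k is π_k f_k(x) divided by Σ_j π_j f_j(x).
Evaluate each component's likelihood at the observed value:
  p_1 = 0.0233791
  p_2 = 0.0146292
  p_3 = 0.00376803
Prior × likelihood for each component:
  π_1·p_1 = 0.16 × 0.0233791 = 0.00374065
  π_2·p_2 = 0.28 × 0.0146292 = 0.00409618
  π_3·p_3 = 0.56 × 0.00376803 = 0.0021101
Normaliser: 0.00374065 + 0.00409618 + 0.0021101 = 0.00994693
So the posterior for Urn 2 is 0.00409618 / 0.00994693 ≈ 0.4118.

0.4118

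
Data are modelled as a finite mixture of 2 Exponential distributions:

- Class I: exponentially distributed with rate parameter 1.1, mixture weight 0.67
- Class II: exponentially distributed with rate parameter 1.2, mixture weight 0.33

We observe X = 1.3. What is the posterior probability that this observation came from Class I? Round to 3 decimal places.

0.679

The responsibility of component k is π_k f_k(x) divided by Σ_j π_j f_j(x).
Exponential densities:
  p_I = 0.26324
  p_II = 0.252163
Prior × likelihood for each component:
  π_I·p_I = 0.67 × 0.26324 = 0.176371
  π_II·p_II = 0.33 × 0.252163 = 0.0832139
Evidence: 0.176371 + 0.0832139 = 0.259585
P(Class I | x) = 0.176371 / 0.259585 ≈ 0.679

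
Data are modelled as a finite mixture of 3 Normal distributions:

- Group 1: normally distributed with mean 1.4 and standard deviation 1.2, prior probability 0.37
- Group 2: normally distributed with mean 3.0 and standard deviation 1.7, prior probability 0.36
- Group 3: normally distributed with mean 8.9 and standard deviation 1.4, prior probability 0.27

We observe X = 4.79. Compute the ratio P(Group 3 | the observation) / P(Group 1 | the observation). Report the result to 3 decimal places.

Since P(k|x) ∝ w_k f_k(x), the posterior odds are w_i f_i(x) / (w_j f_j(x)).
Evaluate each component's likelihood at the observed value:
  p_1 = (1/(1.2·√(2π)))·exp(−(4.79−1.4)²/(2·1.2²)) = 0.332452·exp(-3.99031) = 0.00614834
  p_2 = (1/(1.7·√(2π)))·exp(−(4.79−3.0)²/(2·1.7²)) = 0.234672·exp(-0.55434) = 0.134807
  p_3 = (1/(1.4·√(2π)))·exp(−(4.79−8.9)²/(2·1.4²)) = 0.284959·exp(-4.30921) = 0.00383104
Posterior odds = (w_3·p_3) / (w_1·p_1) = (0.27·0.00383104) / (0.37·0.00614834) = 0.00103438 / 0.00227489 ≈ 0.455

0.455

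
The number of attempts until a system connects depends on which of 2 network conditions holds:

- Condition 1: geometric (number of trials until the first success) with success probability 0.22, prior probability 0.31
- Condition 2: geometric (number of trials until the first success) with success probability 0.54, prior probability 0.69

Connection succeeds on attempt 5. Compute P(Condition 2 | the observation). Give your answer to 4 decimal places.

The responsibility of component k is P(Z=k) f_k(x) divided by Σ_j P(Z=j) f_j(x).
Component likelihoods at x = 5:
  L_1 = 0.0814331
  L_2 = 0.0241783
Prior × likelihood for each component:
  P(Z=1)·L_1 = 0.31 × 0.0814331 = 0.0252443
  P(Z=2)·L_2 = 0.69 × 0.0241783 = 0.016683
Evidence: 0.0252443 + 0.016683 = 0.0419273
P(Condition 2 | the observation) = 0.016683 / 0.0419273 ≈ 0.3979

0.3979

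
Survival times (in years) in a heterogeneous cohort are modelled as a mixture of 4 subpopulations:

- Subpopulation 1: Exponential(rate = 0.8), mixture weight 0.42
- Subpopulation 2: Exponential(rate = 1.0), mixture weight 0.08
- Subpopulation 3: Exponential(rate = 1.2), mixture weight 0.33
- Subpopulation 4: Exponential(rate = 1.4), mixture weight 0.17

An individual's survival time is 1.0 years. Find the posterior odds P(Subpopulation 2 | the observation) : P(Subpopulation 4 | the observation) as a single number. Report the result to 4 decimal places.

0.5015

The posterior odds equal the prior odds times the likelihood ratio: (π_i/π_j)·(f_i(x)/f_j(x)).
Exponential densities:
  L_1 = 0.8·e^(−0.8·1.0) = 0.8·e^(−0.8000) = 0.359463
  L_2 = 1.0·e^(−1.0·1.0) = 1.0·e^(−1.0000) = 0.367879
  L_3 = 1.2·e^(−1.2·1.0) = 1.2·e^(−1.2000) = 0.361433
  L_4 = 1.4·e^(−1.4·1.0) = 1.4·e^(−1.4000) = 0.345236
Posterior odds = (π_2·L_2) / (π_4·L_4) = (0.08·0.367879) / (0.17·0.345236) = 0.0294304 / 0.0586901 ≈ 0.5015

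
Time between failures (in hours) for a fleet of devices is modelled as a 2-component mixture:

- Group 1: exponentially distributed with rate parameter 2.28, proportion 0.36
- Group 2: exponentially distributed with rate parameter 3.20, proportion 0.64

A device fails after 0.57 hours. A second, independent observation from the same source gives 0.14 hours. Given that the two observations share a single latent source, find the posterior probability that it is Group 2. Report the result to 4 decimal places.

0.6457

By Bayes' theorem, P(k | x) = π_k f_k(x) / Σ_j π_j f_j(x).
Since both observations come from the same component, the likelihood for component k is f_k(x₁)·f_k(x₂).
  f_1 = [0.621621] × [1.65694] = 1.02999
  f_2 = [0.516413] × [2.04449] = 1.0558
Prior × likelihood for each component:
  π_1·f_1 = 0.36 × 1.02999 = 0.370797
  π_2·f_2 = 0.64 × 1.0558 = 0.675714
Evidence: 0.370797 + 0.675714 = 1.04651
P(Group 2 | x) = 0.675714 / 1.04651 ≈ 0.6457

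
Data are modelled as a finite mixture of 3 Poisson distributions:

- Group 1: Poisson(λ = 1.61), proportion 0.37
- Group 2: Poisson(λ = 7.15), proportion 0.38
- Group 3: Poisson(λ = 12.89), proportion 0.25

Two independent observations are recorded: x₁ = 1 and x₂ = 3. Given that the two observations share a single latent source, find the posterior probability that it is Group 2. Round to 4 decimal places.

0.0061

By Bayes' theorem, P(k | x) = π_k f_k(x) / Σ_j π_j f_j(x).
Since both observations come from the same component, the likelihood for component k is f_k(x₁)·f_k(x₂).
  p_1 = [0.321819] × [0.139031] = 0.0447429
  p_2 = [0.00561178] × [0.0478147] = 0.000268325
  p_3 = [3.25235e-05] × [0.000900641] = 2.9292e-08
Unnormalised posteriors:
  π_1·p_1 = 0.37 × 0.0447429 = 0.0165549
  π_2·p_2 = 0.38 × 0.000268325 = 0.000101964
  π_3·p_3 = 0.25 × 2.9292e-08 = 7.32299e-09
Evidence: 0.0165549 + 0.000101964 + 7.32299e-09 = 0.0166568
Responsibility of Group 2: 0.000101964 / 0.0166568 ≈ 0.0061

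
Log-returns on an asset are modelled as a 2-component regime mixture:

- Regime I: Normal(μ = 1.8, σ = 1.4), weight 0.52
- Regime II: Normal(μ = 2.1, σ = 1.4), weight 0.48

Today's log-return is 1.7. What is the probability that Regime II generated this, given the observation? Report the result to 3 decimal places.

By Bayes' theorem, P(k | x) = w_k f_k(x) / Σ_j w_j f_j(x).
Normal densities:
  p_I = (1/(1.4·√(2π)))·exp(−(1.7−1.8)²/(2·1.4²)) = 0.284959·exp(-0.00255) = 0.284233
  p_II = (1/(1.4·√(2π)))·exp(−(1.7−2.1)²/(2·1.4²)) = 0.284959·exp(-0.04082) = 0.273562
Prior × likelihood for each component:
  w_I·p_I = 0.52 × 0.284233 = 0.147801
  w_II·p_II = 0.48 × 0.273562 = 0.13131
Sum: 0.147801 + 0.13131 = 0.279111
So the posterior for Regime II is 0.13131 / 0.279111 ≈ 0.470.

0.470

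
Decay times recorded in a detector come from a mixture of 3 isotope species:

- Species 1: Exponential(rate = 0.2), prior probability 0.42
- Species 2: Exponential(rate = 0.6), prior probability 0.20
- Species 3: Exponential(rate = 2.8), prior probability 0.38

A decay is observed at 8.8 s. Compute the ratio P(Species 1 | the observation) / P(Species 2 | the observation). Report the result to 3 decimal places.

Only the two components matter; the odds are (P(Z=i) f_i(x)) / (P(Z=j) f_j(x)).
Evaluate each component's likelihood at the observed value:
  p_1 = 0.034409
  p_2 = 0.00305546
  p_3 = 5.57368e-11
Posterior odds = (P(Z=1)·p_1) / (P(Z=2)·p_2) = (0.42·0.034409) / (0.20·0.00305546) = 0.0144518 / 0.000611092 ≈ 23.649

23.649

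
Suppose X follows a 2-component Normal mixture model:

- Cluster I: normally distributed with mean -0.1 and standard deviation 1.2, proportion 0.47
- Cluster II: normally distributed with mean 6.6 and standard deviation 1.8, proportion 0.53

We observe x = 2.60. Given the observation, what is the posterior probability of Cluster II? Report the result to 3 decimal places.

By Bayes' theorem, P(k | x) = π_k f_k(x) / Σ_j π_j f_j(x).
Component likelihoods at x = 2.60:
  L_I = (1/(1.2·√(2π)))·exp(−(2.60−-0.1)²/(2·1.2²)) = 0.332452·exp(-2.53125) = 0.0264497
  L_II = (1/(1.8·√(2π)))·exp(−(2.60−6.6)²/(2·1.8²)) = 0.221635·exp(-2.46914) = 0.0187631
Prior × likelihood for each component:
  π_I·L_I = 0.47 × 0.0264497 = 0.0124314
  π_II·L_II = 0.53 × 0.0187631 = 0.00994446
Denominator: 0.0124314 + 0.00994446 = 0.0223758
Responsibility of Cluster II: 0.00994446 / 0.0223758 ≈ 0.444

0.444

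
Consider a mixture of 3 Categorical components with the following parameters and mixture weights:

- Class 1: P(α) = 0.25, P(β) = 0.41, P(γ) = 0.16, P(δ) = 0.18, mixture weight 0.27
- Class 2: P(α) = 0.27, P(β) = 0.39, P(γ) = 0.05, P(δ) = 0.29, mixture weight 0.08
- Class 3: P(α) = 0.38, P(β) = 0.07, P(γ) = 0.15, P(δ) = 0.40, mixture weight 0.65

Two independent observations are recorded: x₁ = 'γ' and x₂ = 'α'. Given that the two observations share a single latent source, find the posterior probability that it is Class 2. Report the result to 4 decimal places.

0.0221

Posterior ∝ prior × likelihood, so P(k | x) ∝ P(Z=k) f_k(x); normalise over all components.
Since both observations come from the same component, the likelihood for component k is f_k(x₁)·f_k(x₂).
  f_1 = [0.16] × [0.25] = 0.04
  f_2 = [0.05] × [0.27] = 0.0135
  f_3 = [0.15] × [0.38] = 0.057
Unnormalised posteriors:
  P(Z=1)·f_1 = 0.27 × 0.04 = 0.0108
  P(Z=2)·f_2 = 0.08 × 0.0135 = 0.00108
  P(Z=3)·f_3 = 0.65 × 0.057 = 0.03705
Marginal: 0.0108 + 0.00108 + 0.03705 = 0.04893
So the posterior for Class 2 is 0.00108 / 0.04893 ≈ 0.0221.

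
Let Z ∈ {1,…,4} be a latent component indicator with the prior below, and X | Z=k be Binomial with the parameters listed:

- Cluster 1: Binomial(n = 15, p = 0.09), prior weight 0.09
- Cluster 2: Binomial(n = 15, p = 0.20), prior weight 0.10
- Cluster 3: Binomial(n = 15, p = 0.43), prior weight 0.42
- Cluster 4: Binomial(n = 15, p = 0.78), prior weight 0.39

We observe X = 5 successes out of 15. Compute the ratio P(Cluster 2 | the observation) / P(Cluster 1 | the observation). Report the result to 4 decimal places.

Posterior odds = (P(Z=i) f_i(x)) / (P(Z=j) f_j(x)); the normalising sum cancels.
Component likelihoods at x = 5 successes out of 15:
  f_1 = 0.00690529
  f_2 = 0.103182
  f_3 = 0.159826
  f_4 = 0.000230279
Posterior odds = (P(Z=2)·f_2) / (P(Z=1)·f_1) = (0.10·0.103182) / (0.09·0.00690529) = 0.0103182 / 0.000621476 ≈ 16.6028

16.6028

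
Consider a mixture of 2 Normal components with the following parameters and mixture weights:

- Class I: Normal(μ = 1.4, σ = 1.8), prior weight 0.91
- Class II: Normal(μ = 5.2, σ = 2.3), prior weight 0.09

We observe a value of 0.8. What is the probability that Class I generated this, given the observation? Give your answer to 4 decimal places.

P(component k | x) = w_k·f_k(x) / marginal(x), where marginal(x) = Σ_j w_j·f_j(x).
Evaluate each component's likelihood at the observed value:
  p_I = 0.209657
  p_II = 0.0278279
Weight by the priors:
  w_I·p_I = 0.91 × 0.209657 = 0.190788
  w_II·p_II = 0.09 × 0.0278279 = 0.00250451
Marginal: 0.190788 + 0.00250451 = 0.193293
P(Class I | the observation) = 0.190788 / 0.193293 ≈ 0.9870

0.9870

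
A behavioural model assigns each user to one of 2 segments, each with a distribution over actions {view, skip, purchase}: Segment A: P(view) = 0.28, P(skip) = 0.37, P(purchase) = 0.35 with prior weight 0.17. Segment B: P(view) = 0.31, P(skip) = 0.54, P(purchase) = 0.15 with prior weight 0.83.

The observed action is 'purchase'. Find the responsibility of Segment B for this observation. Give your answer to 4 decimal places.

The responsibility of component k is w_k f_k(x) divided by Σ_j w_j f_j(x).
Categorical probabilities:
  L_A = P(purchase | comp) = 0.35
  L_B = P(purchase | comp) = 0.15
Multiply by the mixture weights:
  w_A·L_A = 0.17 × 0.35 = 0.0595
  w_B·L_B = 0.83 × 0.15 = 0.1245
Normaliser: 0.0595 + 0.1245 = 0.184
P(Segment B | the observation) = 0.1245 / 0.184 ≈ 0.6766

0.6766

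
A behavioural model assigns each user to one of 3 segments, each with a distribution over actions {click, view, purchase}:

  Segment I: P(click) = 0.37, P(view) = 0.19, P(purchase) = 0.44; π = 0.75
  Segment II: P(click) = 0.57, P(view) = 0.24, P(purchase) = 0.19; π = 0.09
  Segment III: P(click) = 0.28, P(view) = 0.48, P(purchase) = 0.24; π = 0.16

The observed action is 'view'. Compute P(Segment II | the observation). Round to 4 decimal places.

The responsibility of component k is w_k f_k(x) divided by Σ_j w_j f_j(x).
Evaluate each component's likelihood at the observed value:
  L_I = 0.19
  L_II = 0.24
  L_III = 0.48
Prior × likelihood for each component:
  w_I·L_I = 0.75 × 0.19 = 0.1425
  w_II·L_II = 0.09 × 0.24 = 0.0216
  w_III·L_III = 0.16 × 0.48 = 0.0768
Sum: 0.1425 + 0.0216 + 0.0768 = 0.2409
So the posterior for Segment II is 0.0216 / 0.2409 ≈ 0.0897.

0.0897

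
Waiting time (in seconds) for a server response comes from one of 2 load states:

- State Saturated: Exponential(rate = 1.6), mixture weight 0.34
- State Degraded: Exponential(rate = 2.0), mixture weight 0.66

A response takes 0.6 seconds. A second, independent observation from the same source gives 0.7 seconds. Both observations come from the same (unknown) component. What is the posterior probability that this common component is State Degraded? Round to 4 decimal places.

The responsibility of component k is w_k f_k(x) divided by Σ_j w_j f_j(x).
Since both observations come from the same component, the likelihood for component k is f_k(x₁)·f_k(x₂).
  L_Saturated = [0.612629] × [0.522048] = 0.319821
  L_Degraded = [0.602388] × [0.493194] = 0.297094
Multiply by the mixture weights:
  w_Saturated·L_Saturated = 0.34 × 0.319821 = 0.108739
  w_Degraded·L_Degraded = 0.66 × 0.297094 = 0.196082
Normaliser: 0.108739 + 0.196082 = 0.304822
Responsibility of State Degraded: 0.196082 / 0.304822 ≈ 0.6433

0.6433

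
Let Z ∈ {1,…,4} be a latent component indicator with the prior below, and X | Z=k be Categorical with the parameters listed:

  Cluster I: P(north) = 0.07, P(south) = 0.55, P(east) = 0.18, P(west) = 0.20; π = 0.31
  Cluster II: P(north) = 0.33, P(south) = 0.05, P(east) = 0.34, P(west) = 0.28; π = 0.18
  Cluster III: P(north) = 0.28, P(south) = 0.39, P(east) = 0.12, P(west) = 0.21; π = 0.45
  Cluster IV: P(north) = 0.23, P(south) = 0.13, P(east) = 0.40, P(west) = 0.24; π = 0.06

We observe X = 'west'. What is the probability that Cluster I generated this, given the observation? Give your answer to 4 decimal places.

0.2802

P(component k | x) = π_k·f_k(x) / marginal(x), where marginal(x) = Σ_j π_j·f_j(x).
Categorical probabilities:
  L_I = P(west | comp) = 0.20
  L_II = P(west | comp) = 0.28
  L_III = P(west | comp) = 0.21
  L_IV = P(west | comp) = 0.24
Unnormalised posteriors:
  π_I·L_I = 0.31 × 0.2 = 0.062
  π_II·L_II = 0.18 × 0.28 = 0.0504
  π_III·L_III = 0.45 × 0.21 = 0.0945
  π_IV·L_IV = 0.06 × 0.24 = 0.0144
Marginal: 0.062 + 0.0504 + 0.0945 + 0.0144 = 0.2213
So the posterior for Cluster I is 0.062 / 0.2213 ≈ 0.2802.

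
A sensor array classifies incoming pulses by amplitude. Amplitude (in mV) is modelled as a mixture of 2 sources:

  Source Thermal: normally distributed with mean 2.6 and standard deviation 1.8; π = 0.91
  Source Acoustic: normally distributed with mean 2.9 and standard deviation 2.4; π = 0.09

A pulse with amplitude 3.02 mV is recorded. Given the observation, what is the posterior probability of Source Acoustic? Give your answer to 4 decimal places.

0.0707

Posterior ∝ prior × likelihood, so P(k | x) ∝ P(Z=k) f_k(x); normalise over all components.
Evaluate each component's likelihood at the observed value:
  p_Thermal = 0.215683
  p_Acoustic = 0.166018
Prior × likelihood for each component:
  P(Z=Thermal)·p_Thermal = 0.91 × 0.215683 = 0.196271
  P(Z=Acoustic)·p_Acoustic = 0.09 × 0.166018 = 0.0149416
Marginal: 0.196271 + 0.0149416 = 0.211213
So the posterior for Source Acoustic is 0.0149416 / 0.211213 ≈ 0.0707.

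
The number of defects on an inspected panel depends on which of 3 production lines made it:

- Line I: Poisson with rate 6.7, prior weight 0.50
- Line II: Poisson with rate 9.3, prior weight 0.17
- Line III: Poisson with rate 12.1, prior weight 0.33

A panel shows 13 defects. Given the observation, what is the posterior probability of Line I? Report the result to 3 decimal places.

0.108

Posterior ∝ prior × likelihood, so P(k | x) ∝ π_k f_k(x); normalise over all components.
Component likelihoods at x = 13 defects:
  L_I = e^(−6.7)·6.7^13/13! = 0.0108372
  L_II = e^(−9.3)·9.3^13/13! = 0.0571557
  L_III = e^(−12.1)·12.1^13/13! = 0.106406
Multiply by the mixture weights:
  π_I·L_I = 0.50 × 0.0108372 = 0.00541862
  π_II·L_II = 0.17 × 0.0571557 = 0.00971646
  π_III·L_III = 0.33 × 0.106406 = 0.035114
Evidence: 0.00541862 + 0.00971646 + 0.035114 = 0.0502491
Responsibility of Line I: 0.00541862 / 0.0502491 ≈ 0.108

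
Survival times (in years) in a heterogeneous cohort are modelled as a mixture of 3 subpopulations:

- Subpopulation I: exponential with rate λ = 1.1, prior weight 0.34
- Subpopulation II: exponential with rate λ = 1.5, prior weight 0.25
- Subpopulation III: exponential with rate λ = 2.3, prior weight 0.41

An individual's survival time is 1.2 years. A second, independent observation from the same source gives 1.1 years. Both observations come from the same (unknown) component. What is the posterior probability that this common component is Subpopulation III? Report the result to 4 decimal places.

The responsibility of component k is P(Z=k) f_k(x) divided by Σ_j P(Z=j) f_j(x).
Since both observations come from the same component, the likelihood for component k is f_k(x₁)·f_k(x₂).
  p_I = [1.1·e^(−1.1·1.2) = 1.1·e^(−1.3200) = 0.293849] × [0.328017] = 0.0963874
  p_II = [1.5·e^(−1.5·1.2) = 1.5·e^(−1.8000) = 0.247948] × [0.288075] = 0.0714277
  p_III = [2.3·e^(−2.3·1.2) = 2.3·e^(−2.7600) = 0.145571] × [0.183216] = 0.0266709
Multiply by the mixture weights:
  P(Z=I)·p_I = 0.34 × 0.0963874 = 0.0327717
  P(Z=II)·p_II = 0.25 × 0.0714277 = 0.0178569
  P(Z=III)·p_III = 0.41 × 0.0266709 = 0.0109351
Evidence: 0.0327717 + 0.0178569 + 0.0109351 = 0.0615637
P(Subpopulation III | x₁, x₂) ≈ 0.1776

0.1776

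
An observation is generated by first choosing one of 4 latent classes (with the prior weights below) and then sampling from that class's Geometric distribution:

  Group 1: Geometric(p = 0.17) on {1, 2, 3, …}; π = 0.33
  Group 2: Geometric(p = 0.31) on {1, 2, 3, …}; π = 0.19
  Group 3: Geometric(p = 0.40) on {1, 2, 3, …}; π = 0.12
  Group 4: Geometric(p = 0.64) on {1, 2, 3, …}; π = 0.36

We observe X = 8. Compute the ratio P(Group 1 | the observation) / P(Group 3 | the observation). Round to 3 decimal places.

11.329

Since P(k|x) ∝ π_k f_k(x), the posterior odds are π_i f_i(x) / (π_j f_j(x)).
Evaluate each component's likelihood at the observed value:
  f_1 = 0.0461313
  f_2 = 0.0230837
  f_3 = 0.0111974
  f_4 = 0.000501531
0.0152233 / 0.00134369 ≈ 11.329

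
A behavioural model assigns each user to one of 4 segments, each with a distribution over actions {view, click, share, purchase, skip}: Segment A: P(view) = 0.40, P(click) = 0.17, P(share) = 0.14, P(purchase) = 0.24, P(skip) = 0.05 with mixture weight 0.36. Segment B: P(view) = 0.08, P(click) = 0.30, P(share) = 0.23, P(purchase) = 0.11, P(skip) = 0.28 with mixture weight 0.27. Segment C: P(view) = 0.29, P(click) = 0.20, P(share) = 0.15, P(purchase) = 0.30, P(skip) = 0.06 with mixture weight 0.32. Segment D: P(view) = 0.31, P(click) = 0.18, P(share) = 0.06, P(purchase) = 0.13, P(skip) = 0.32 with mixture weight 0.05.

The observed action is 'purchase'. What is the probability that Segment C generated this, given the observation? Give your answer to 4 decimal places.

P(component k | x) = π_k·f_k(x) / marginal(x), where marginal(x) = Σ_j π_j·f_j(x).
Evaluate each component's likelihood at the observed value:
  L_A = P(purchase | comp) = 0.24
  L_B = P(purchase | comp) = 0.11
  L_C = P(purchase | comp) = 0.30
  L_D = P(purchase | comp) = 0.13
Weight by the priors:
  π_A·L_A = 0.36 × 0.24 = 0.0864
  π_B·L_B = 0.27 × 0.11 = 0.0297
  π_C·L_C = 0.32 × 0.3 = 0.096
  π_D·L_D = 0.05 × 0.13 = 0.0065
Marginal: 0.0864 + 0.0297 + 0.096 + 0.0065 = 0.2186
P(Segment C | the observation) ≈ 0.4392

0.4392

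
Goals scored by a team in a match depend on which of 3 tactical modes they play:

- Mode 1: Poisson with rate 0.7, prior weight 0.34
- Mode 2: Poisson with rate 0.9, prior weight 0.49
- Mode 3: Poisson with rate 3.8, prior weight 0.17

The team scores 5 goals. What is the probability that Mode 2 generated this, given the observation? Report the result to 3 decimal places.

The responsibility of component k is π_k f_k(x) divided by Σ_j π_j f_j(x).
Evaluate each component's likelihood at the observed value:
  p_1 = 0.000695509
  p_2 = 0.00200063
  p_3 = 0.147713
Unnormalised posteriors:
  π_1·p_1 = 0.34 × 0.000695509 = 0.000236473
  π_2·p_2 = 0.49 × 0.00200063 = 0.000980308
  π_3·p_3 = 0.17 × 0.147713 = 0.0251112
Normaliser: 0.000236473 + 0.000980308 + 0.0251112 = 0.0263279
P(Mode 2 | x) = 0.000980308 / 0.0263279 ≈ 0.037

0.037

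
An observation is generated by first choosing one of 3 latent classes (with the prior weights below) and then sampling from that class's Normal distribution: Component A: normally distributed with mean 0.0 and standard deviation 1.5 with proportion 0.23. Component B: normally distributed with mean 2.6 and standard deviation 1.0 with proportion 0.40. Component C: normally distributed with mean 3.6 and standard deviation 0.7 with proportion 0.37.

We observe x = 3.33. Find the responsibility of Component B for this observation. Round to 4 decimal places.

0.3782

By Bayes' theorem, P(k | x) = P(Z=k) f_k(x) / Σ_j P(Z=j) f_j(x).
Component likelihoods at x = 3.33:
  f_A = (1/(1.5·√(2π)))·exp(−(3.33−0.0)²/(2·1.5²)) = 0.265962·exp(-2.46420) = 0.0226272
  f_B = (1/(1.0·√(2π)))·exp(−(3.33−2.6)²/(2·1.0²)) = 0.398942·exp(-0.26645) = 0.305627
  f_C = (1/(0.7·√(2π)))·exp(−(3.33−3.6)²/(2·0.7²)) = 0.569918·exp(-0.07439) = 0.529061
Prior × likelihood for each component:
  P(Z=A)·f_A = 0.23 × 0.0226272 = 0.00520425
  P(Z=B)·f_B = 0.40 × 0.305627 = 0.122251
  P(Z=C)·f_C = 0.37 × 0.529061 = 0.195753
Evidence: 0.00520425 + 0.122251 + 0.195753 = 0.323208
So the posterior for Component B is 0.122251 / 0.323208 ≈ 0.3782.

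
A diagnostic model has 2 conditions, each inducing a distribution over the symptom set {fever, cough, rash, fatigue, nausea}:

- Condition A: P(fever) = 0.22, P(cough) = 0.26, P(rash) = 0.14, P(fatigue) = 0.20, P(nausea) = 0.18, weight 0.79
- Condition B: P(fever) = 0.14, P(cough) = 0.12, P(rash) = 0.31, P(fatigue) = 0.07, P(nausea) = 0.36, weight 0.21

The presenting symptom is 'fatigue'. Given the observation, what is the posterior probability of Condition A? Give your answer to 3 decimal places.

0.915

The responsibility of component k is P(Z=k) f_k(x) divided by Σ_j P(Z=j) f_j(x).
Component likelihoods at x = 'fatigue':
  L_A = P(fatigue | comp) = 0.20
  L_B = P(fatigue | comp) = 0.07
Multiply by the mixture weights:
  P(Z=A)·L_A = 0.79 × 0.2 = 0.158
  P(Z=B)·L_B = 0.21 × 0.07 = 0.0147
Sum: 0.158 + 0.0147 = 0.1727
P(Condition A | data) ≈ 0.915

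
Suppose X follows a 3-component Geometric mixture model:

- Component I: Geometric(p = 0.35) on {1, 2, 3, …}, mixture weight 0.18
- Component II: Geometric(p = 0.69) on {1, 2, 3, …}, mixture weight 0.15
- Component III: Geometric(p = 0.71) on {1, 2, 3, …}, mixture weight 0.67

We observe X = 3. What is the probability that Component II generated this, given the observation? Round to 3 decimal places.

The responsibility of component k is P(Z=k) f_k(x) divided by Σ_j P(Z=j) f_j(x).
Geometric probabilities:
  p_I = 0.35·(1−0.35)^2 = 0.35·0.4225 = 0.147875
  p_II = 0.69·(1−0.69)^2 = 0.69·0.0961 = 0.066309
  p_III = 0.71·(1−0.71)^2 = 0.71·0.0841 = 0.059711
Weight by the priors:
  P(Z=I)·p_I = 0.18 × 0.147875 = 0.0266175
  P(Z=II)·p_II = 0.15 × 0.066309 = 0.00994635
  P(Z=III)·p_III = 0.67 × 0.059711 = 0.0400064
Evidence: 0.0266175 + 0.00994635 + 0.0400064 = 0.0765702
P(Component II | data) ≈ 0.130

0.130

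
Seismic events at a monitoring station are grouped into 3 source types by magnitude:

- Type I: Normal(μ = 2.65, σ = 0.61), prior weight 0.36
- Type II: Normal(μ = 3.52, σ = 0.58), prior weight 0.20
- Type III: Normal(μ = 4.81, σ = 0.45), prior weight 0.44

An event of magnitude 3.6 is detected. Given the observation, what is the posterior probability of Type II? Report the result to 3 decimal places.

Posterior ∝ prior × likelihood, so P(k | x) ∝ P(Z=k) f_k(x); normalise over all components.
Evaluate each component's likelihood at the observed value:
  L_I = (1/(0.61·√(2π)))·exp(−(3.6−2.65)²/(2·0.61²)) = 0.654004·exp(-1.21271) = 0.194494
  L_II = (1/(0.58·√(2π)))·exp(−(3.6−3.52)²/(2·0.58²)) = 0.687832·exp(-0.00951) = 0.68132
  L_III = (1/(0.45·√(2π)))·exp(−(3.6−4.81)²/(2·0.45²)) = 0.886538·exp(-3.61506) = 0.0238614
Prior × likelihood for each component:
  P(Z=I)·L_I = 0.36 × 0.194494 = 0.0700178
  P(Z=II)·L_II = 0.20 × 0.68132 = 0.136264
  P(Z=III)·L_III = 0.44 × 0.0238614 = 0.010499
Evidence: 0.0700178 + 0.136264 + 0.010499 = 0.216781
P(Type II | 3.6) ≈ 0.629

0.629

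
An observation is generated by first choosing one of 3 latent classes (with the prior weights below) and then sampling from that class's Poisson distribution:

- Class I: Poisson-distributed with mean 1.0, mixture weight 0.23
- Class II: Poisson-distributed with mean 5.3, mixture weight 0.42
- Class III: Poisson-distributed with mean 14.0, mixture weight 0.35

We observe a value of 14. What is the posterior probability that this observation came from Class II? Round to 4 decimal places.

The responsibility of component k is P(Z=k) f_k(x) divided by Σ_j P(Z=j) f_j(x).
Component likelihoods at x = 14:
  f_I = 4.21985e-12
  f_II = 0.00079012
  f_III = 0.105989
Unnormalised posteriors:
  P(Z=I)·f_I = 0.23 × 4.21985e-12 = 9.70566e-13
  P(Z=II)·f_II = 0.42 × 0.00079012 = 0.00033185
  P(Z=III)·f_III = 0.35 × 0.105989 = 0.0370962
Denominator: 9.70566e-13 + 0.00033185 + 0.0370962 = 0.0374281
P(Class II | data) = 0.00033185 / 0.0374281 ≈ 0.0089

0.0089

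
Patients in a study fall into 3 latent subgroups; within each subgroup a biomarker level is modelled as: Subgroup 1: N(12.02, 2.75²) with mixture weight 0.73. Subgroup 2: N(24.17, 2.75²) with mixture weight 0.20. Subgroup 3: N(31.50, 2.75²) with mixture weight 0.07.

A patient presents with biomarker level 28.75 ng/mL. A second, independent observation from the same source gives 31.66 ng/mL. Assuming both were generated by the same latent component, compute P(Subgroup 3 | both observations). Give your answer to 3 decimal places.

P(component k | x) = π_k·f_k(x) / marginal(x), where marginal(x) = Σ_j π_j·f_j(x).
Since both observations come from the same component, the likelihood for component k is f_k(x₁)·f_k(x₂).
  L_1 = [(1/(2.75·√(2π)))·exp(−(28.75−12.02)²/(2·2.75²)) = 0.145070·exp(-18.50532) = 1.33297e-09] × [1.21859e-12] = 1.62435e-21
  L_2 = [(1/(2.75·√(2π)))·exp(−(28.75−24.17)²/(2·2.75²)) = 0.145070·exp(-1.38687) = 0.0362466] × [0.00355416] = 0.000128826
  L_3 = [(1/(2.75·√(2π)))·exp(−(28.75−31.50)²/(2·2.75²)) = 0.145070·exp(-0.50000) = 0.0879894] × [0.144825] = 0.012743
Weight by the priors:
  π_1·L_1 = 0.73 × 1.62435e-21 = 1.18578e-21
  π_2·L_2 = 0.20 × 0.000128826 = 2.57653e-05
  π_3·L_3 = 0.07 × 0.012743 = 0.000892012
Sum: 1.18578e-21 + 2.57653e-05 + 0.000892012 = 0.000917777
So the posterior for Subgroup 3 is 0.000892012 / 0.000917777 ≈ 0.972.

0.972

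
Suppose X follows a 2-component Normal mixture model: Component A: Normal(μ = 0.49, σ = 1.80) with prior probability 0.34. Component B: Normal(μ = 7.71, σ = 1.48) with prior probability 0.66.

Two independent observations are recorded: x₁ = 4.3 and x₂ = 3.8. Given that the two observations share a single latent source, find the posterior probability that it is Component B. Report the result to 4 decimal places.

0.2389

Posterior ∝ prior × likelihood, so P(k | x) ∝ π_k f_k(x); normalise over all components.
Since both observations come from the same component, the likelihood for component k is f_k(x₁)·f_k(x₂).
  f_A = [(1/(1.80·√(2π)))·exp(−(4.3−0.49)²/(2·1.80²)) = 0.221635·exp(-2.24014) = 0.0235916] × [0.040865] = 0.000964071
  f_B = [(1/(1.48·√(2π)))·exp(−(4.3−7.71)²/(2·1.48²)) = 0.269556·exp(-2.65433) = 0.0189621] × [0.00822335] = 0.000155932
Unnormalised posteriors:
  π_A·f_A = 0.34 × 0.000964071 = 0.000327784
  π_B·f_B = 0.66 × 0.000155932 = 0.000102915
Marginal: 0.000327784 + 0.000102915 = 0.000430699
So the posterior for Component B is 0.000102915 / 0.000430699 ≈ 0.2389.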